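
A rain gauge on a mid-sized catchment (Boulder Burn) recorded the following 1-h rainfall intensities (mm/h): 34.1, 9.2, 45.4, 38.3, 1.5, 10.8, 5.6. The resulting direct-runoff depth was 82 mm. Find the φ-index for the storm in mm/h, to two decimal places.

φ ≈ 11.93 mm/h

Only the 3 blocks with intensity above φ contribute runoff: 34.1, 45.4, 38.3 mm/h.
Σ(I−φ)·Δt = d  ⇒  (34.1+45.4+38.3 − 3φ)·1 = 82
φ = (117.8 − 82/1) / 3 = 11.93 mm/h.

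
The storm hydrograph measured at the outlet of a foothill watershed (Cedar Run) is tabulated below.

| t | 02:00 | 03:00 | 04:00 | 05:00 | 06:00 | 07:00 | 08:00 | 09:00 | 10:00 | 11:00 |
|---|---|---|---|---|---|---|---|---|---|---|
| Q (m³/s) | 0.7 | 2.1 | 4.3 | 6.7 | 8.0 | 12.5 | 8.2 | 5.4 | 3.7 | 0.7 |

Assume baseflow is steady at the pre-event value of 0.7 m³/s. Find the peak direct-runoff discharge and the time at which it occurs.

Subtracting baseflow gives direct-runoff ordinates: 0.0, 1.4, 3.6, 6.0, 7.3, 11.8, 7.5, 4.7, 3.0, 0.0 m³/s.
The maximum is 11.8 m³/s, occurring at the reading for t = 07:00.

Q_p = 11.8 m³/s at t = 07:00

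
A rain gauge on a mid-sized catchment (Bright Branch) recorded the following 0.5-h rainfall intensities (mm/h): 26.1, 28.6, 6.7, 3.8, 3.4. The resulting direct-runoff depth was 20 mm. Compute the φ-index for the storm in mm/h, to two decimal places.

φ ≈ 7.35 mm/h

Only the 2 blocks with intensity above φ contribute runoff: 26.1, 28.6 mm/h.
Σ(I−φ)·Δt = d  ⇒  (26.1+28.6 − 2φ)·0.5 = 20
φ = (54.70 − 20/0.5) / 2 = 7.35 mm/h.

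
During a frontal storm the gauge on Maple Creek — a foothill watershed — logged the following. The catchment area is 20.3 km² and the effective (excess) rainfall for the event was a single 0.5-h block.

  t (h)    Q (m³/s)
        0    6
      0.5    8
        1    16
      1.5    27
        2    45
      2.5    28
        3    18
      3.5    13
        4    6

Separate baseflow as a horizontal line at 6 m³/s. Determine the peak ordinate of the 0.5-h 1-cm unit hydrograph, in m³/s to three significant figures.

Direct runoff: 0.0, 2.0, 10.0, 21.0, 39.0, 22.0, 12.0, 7.0, 0.0 m³/s; ΣQ_DR = 113.0 m³/s, peak = 39.0 m³/s.
Runoff depth d = ΣQ_DR·Δt / A = 113.0 × 1800 / (20.3 km²) = 10.02 mm.
The 1-cm UH is the DRH scaled by (10 mm)/d, so U_p = 39.0 × 10/10.02 = 38.9 m³/s.

U_p ≈ 38.9 m³/s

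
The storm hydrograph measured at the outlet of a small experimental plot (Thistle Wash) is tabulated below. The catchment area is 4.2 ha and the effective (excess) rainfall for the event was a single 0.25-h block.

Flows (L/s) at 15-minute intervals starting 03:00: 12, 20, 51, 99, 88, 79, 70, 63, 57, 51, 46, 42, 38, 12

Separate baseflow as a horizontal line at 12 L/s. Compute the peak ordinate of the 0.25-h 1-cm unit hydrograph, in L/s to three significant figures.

U_p ≈ 72.5 L/s

Direct runoff: 0.0, 8.0, 39.0, 87.0, 76.0, 67.0, 58.0, 51.0, 45.0, 39.0, 34.0, 30.0, 26.0, 0.0 L/s; ΣQ_DR = 560.0 L/s, peak = 87.0 L/s.
Runoff depth d = ΣQ_DR·Δt / A = 560.0 × 900 / (4.2 ha) = 12.00 mm.
The 1-cm UH is the DRH scaled by (10 mm)/d, so U_p = 87.0 × 10/12.00 = 72.5 L/s.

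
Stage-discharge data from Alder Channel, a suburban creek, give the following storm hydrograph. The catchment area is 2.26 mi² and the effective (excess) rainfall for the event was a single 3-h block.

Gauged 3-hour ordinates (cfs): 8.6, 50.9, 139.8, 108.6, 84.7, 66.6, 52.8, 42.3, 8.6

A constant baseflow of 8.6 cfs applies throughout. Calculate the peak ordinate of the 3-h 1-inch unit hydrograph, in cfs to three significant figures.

Direct runoff: 0.0, 42.3, 131.2, 100.0, 76.1, 58.0, 44.2, 33.7, 0.0 cfs; ΣQ_DR = 485.5 cfs, peak = 131.2 cfs.
Runoff depth d = ΣQ_DR·Δt / A = 485.5 × 10800 / (2.26 mi²) = 0.9987 in.
The 1-inch UH is the DRH scaled by (1 in)/d, so U_p = 131.2 × 1/0.9987 = 131 cfs.

U_p ≈ 131 cfs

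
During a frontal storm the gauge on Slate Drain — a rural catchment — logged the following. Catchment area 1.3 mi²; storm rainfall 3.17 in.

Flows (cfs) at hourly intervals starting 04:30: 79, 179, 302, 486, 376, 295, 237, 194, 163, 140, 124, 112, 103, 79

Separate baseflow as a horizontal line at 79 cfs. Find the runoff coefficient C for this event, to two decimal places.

C ≈ 0.66

ΣQ_DR = 1763 cfs; V = ΣQ_DR·Δt = 6.347 × 10^6 ft³.
Runoff depth d = V / A = 2.101 in.
C = d / P = 2.101 / 3.17 = 0.66.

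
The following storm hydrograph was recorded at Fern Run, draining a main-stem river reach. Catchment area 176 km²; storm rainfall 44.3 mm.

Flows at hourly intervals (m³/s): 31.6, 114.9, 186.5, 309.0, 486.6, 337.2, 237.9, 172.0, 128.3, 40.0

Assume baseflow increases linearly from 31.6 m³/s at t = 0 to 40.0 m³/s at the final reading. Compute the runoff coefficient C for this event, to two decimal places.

ΣQ_DR = 1686 m³/s; V = ΣQ_DR·Δt = 6.070 × 10^6 m³.
Runoff depth d = V / A = 34.49 mm.
C = d / P = 34.49 / 44.3 = 0.78.

C ≈ 0.78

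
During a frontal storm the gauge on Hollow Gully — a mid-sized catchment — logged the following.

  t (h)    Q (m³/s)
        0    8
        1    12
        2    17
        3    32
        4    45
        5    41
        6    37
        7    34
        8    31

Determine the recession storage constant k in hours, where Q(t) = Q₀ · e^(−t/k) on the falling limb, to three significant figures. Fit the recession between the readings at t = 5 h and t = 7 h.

k ≈ 10.7 h

On the falling limb, Q drops from 41 to 34 m³/s between t = 5 h and t = 7 h (Δt = 2 h).
k = −Δt / ln(Q₂/Q₁) = −2 / ln(34/41) = 10.7 h.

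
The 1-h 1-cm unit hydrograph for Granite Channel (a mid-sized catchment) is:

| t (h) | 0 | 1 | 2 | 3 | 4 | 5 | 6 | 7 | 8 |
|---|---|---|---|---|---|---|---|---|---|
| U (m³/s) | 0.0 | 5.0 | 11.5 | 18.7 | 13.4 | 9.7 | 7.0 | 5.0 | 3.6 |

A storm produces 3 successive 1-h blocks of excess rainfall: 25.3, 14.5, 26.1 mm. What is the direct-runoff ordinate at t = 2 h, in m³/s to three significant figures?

By discrete convolution, Q_j = Σ (P_i / 10 mm) · U_{j−i}.
At t = 2 h (j=2): Q = (25.3/10)·11.5 + (14.5/10)·5.0 + (26.1/10)·0.0 = 36.3 m³/s.

Q ≈ 36.3 m³/s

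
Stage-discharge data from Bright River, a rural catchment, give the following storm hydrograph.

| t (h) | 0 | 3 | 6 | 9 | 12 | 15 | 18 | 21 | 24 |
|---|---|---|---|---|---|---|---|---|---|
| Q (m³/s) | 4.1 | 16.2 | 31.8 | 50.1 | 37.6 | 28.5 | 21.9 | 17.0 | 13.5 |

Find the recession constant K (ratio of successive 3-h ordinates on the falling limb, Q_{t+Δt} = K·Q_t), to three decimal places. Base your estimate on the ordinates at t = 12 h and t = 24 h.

Using the recession-limb readings at t = 12 h and t = 24 h: Q falls from 37.6 to 13.5 m³/s over 4 intervals.
K = (Q₂/Q₁)^(1/4) = (13.5/37.6)^(1/4) = 0.774.

K ≈ 0.774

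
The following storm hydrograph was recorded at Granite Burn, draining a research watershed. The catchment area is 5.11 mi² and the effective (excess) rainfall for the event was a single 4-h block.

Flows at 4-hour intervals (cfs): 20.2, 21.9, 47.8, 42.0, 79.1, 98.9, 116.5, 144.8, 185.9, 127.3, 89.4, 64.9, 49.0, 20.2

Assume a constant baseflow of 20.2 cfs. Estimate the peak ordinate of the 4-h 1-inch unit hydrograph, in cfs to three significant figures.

U_p ≈ 166 cfs

Direct runoff: 0.0, 1.7, 27.6, 21.8, 58.9, 78.7, 96.3, 124.6, 165.7, 107.1, 69.2, 44.7, 28.8, 0.0 cfs; ΣQ_DR = 825.1 cfs, peak = 165.7 cfs.
Runoff depth d = ΣQ_DR·Δt / A = 825.1 × 14400 / (5.11 mi²) = 1.001 in.
The 1-inch UH is the DRH scaled by (1 in)/d, so U_p = 165.7 × 1/1.001 = 166 cfs.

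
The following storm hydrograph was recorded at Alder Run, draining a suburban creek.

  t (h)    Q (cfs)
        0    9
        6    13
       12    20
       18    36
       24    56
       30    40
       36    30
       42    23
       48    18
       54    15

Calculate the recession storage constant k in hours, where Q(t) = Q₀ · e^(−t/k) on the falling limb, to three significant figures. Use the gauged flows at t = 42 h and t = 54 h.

k ≈ 28.1 h

On the falling limb, Q drops from 23 to 15 cfs between t = 42 h and t = 54 h (Δt = 12 h).
k = −Δt / ln(Q₂/Q₁) = −12 / ln(15/23) = 28.1 h.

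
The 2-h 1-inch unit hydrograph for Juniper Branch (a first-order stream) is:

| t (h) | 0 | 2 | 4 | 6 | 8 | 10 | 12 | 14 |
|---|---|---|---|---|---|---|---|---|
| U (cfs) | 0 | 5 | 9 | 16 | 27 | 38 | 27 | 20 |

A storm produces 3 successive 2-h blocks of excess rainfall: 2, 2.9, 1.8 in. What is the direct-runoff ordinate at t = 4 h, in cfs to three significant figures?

By discrete convolution, Q_j = Σ (P_i / 1 in) · U_{j−i}.
At t = 4 h (j=2): Q = (2/1)·9 + (2.9/1)·5 + (1.8/1)·0 = 32.5 cfs.

Q ≈ 32.5 cfs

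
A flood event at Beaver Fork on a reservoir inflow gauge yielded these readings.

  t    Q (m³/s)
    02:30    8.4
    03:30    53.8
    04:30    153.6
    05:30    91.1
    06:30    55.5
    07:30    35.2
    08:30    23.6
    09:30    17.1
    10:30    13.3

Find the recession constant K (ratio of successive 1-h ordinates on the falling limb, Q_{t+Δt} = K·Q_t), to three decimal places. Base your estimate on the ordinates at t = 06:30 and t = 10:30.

K ≈ 0.700

Using the recession-limb readings at t = 06:30 and t = 10:30: Q falls from 55.5 to 13.3 m³/s over 4 intervals.
K = (Q₂/Q₁)^(1/4) = (13.3/55.5)^(1/4) = 0.700.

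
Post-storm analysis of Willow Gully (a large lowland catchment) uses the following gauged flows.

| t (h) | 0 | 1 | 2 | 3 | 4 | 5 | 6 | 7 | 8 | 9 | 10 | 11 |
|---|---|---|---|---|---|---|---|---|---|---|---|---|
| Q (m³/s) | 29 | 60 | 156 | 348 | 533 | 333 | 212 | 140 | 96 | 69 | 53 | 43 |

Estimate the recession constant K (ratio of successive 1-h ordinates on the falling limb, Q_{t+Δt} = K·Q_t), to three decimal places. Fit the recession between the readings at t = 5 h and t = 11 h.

Using the recession-limb readings at t = 5 h and t = 11 h: Q falls from 333 to 43 m³/s over 6 intervals.
K = (Q₂/Q₁)^(1/6) = (43/333)^(1/6) = 0.711.

K ≈ 0.711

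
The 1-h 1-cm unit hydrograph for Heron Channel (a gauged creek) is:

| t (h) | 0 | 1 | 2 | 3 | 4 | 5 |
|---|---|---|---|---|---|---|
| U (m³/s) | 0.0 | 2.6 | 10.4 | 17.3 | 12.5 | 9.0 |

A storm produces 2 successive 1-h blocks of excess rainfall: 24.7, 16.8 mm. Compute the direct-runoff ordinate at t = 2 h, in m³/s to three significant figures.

By discrete convolution, Q_j = Σ (P_i / 10 mm) · U_{j−i}.
At t = 2 h (j=2): Q = (24.7/10)·10.4 + (16.8/10)·2.6 = 30.1 m³/s.

Q ≈ 30.1 m³/s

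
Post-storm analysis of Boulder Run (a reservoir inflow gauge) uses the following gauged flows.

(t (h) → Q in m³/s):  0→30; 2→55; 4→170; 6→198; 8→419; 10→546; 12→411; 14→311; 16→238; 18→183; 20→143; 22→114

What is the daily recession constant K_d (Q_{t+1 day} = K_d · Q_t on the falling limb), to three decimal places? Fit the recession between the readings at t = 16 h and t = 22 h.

K_d ≈ 0.053

Between t = 16 h and t = 22 h the flow falls from 238 to 114 m³/s over 3×2 h = 6 h.
Per-interval ratio K = (114/238)^(1/3) = 0.7824; K_d = K^(24/2) = 0.053.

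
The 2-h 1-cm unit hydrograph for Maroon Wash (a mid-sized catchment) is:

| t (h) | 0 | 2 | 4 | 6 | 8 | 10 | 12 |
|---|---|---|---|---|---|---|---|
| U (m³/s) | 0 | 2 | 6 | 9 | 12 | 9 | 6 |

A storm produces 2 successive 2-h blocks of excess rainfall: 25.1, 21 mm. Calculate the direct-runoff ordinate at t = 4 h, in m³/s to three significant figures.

Q ≈ 19.3 m³/s

By discrete convolution, Q_j = Σ (P_i / 10 mm) · U_{j−i}.
At t = 4 h (j=2): Q = (25.1/10)·6 + (21/10)·2 = 19.3 m³/s.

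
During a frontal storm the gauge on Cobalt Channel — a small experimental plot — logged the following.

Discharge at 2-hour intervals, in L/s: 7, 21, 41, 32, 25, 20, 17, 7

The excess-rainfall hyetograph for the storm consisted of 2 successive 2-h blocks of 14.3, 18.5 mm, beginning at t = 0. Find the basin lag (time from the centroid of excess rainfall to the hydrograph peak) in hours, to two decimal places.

t_L ≈ 1.87 h

Centroid of excess rainfall: t_c = Σ P_i·t̄_i / ΣP_i = 2.1280 h (block centres at 1, 3 h).
Hydrograph peak occurs at t = 4 h, so basin lag t_L = 4 − 2.1280 = 1.87 h.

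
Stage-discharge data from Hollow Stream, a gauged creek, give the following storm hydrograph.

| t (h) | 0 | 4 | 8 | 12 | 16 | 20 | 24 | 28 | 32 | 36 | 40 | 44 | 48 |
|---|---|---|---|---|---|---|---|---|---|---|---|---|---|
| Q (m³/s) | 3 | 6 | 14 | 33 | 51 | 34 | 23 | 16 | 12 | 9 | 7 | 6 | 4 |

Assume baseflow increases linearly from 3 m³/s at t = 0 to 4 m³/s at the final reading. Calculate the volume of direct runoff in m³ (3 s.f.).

Direct-runoff ordinates (Q − Q_b): 0.00, 2.92, 10.83, 29.75, 47.67, 30.58, 19.50, 12.42, 8.33, 5.25, 3.17, 2.08, 0.00 m³/s.
ΣQ_DR = 172.5 m³/s.
With Δt = 4 h = 14400 s, V = ΣQ_DR · Δt = 172.5 × 14400 = 2.48 × 10^6 m³.

V ≈ 2.48 × 10^6 m³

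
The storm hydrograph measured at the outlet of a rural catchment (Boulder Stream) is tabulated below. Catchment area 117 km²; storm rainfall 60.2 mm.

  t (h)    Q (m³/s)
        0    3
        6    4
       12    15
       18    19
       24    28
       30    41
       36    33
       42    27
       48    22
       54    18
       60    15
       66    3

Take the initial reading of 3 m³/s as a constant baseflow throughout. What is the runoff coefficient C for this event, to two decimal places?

C ≈ 0.59

ΣQ_DR = 192.0 m³/s; V = ΣQ_DR·Δt = 4.147 × 10^6 m³.
Runoff depth d = V / A = 35.45 mm.
C = d / P = 35.45 / 60.2 = 0.59.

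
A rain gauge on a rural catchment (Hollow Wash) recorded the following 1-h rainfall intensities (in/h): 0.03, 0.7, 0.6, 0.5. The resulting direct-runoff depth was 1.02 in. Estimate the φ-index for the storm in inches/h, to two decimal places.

Only the 3 blocks with intensity above φ contribute runoff: 0.7, 0.6, 0.5 in/h.
Σ(I−φ)·Δt = d  ⇒  (0.7+0.6+0.5 − 3φ)·1 = 1.02
φ = (1.800 − 1.02/1) / 3 = 0.26 in/h.

φ ≈ 0.26 in/h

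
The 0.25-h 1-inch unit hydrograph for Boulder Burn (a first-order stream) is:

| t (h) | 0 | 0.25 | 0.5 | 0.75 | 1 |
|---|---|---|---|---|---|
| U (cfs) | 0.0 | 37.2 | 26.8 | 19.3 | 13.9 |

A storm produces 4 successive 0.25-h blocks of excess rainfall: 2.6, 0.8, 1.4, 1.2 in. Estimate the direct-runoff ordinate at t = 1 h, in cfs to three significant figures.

By discrete convolution, Q_j = Σ (P_i / 1 in) · U_{j−i}.
At t = 1 h (j=4): Q = (2.6/1)·13.9 + (0.8/1)·19.3 + (1.4/1)·26.8 + (1.2/1)·37.2 = 134 cfs.

Q ≈ 134 cfs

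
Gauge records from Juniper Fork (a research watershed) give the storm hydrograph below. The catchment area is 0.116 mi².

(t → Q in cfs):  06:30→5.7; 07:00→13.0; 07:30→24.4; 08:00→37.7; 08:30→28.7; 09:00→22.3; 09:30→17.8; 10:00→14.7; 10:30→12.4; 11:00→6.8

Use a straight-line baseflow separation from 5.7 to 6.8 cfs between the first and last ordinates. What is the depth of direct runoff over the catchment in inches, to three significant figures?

d ≈ 0.808 in

Direct runoff: 0.00, 7.18, 18.46, 31.63, 22.51, 15.99, 11.37, 8.14, 5.72, 0.00 cfs; ΣQ_DR = 121.0 cfs.
V = ΣQ_DR · Δt = 121.0 × 1800 s = 2.178 × 10^5 ft³.
Over A = 0.116 mi², depth = V / A = 0.808 in.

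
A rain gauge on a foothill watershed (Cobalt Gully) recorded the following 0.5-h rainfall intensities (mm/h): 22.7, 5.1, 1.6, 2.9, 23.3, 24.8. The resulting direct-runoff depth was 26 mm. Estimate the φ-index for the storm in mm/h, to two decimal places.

φ ≈ 6.27 mm/h

Only the 3 blocks with intensity above φ contribute runoff: 22.7, 23.3, 24.8 mm/h.
Σ(I−φ)·Δt = d  ⇒  (22.7+23.3+24.8 − 3φ)·0.5 = 26
φ = (70.80 − 26/0.5) / 3 = 6.27 mm/h.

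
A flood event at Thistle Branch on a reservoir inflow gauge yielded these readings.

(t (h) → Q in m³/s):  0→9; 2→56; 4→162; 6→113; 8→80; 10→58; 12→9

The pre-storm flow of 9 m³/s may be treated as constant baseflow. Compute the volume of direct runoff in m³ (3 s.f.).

V ≈ 3.05 × 10^6 m³

Direct-runoff ordinates (Q − Q_b): 0.0, 47.0, 153.0, 104.0, 71.0, 49.0, 0.0 m³/s.
ΣQ_DR = 424.0 m³/s.
With Δt = 2 h = 7200 s, V = ΣQ_DR · Δt = 424.0 × 7200 = 3.05 × 10^6 m³.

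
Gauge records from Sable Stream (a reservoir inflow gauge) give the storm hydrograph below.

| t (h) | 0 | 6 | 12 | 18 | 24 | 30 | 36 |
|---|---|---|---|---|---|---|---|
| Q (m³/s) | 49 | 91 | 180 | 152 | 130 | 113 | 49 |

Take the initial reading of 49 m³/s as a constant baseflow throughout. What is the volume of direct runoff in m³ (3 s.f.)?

Direct-runoff ordinates (Q − Q_b): 0.0, 42.0, 131.0, 103.0, 81.0, 64.0, 0.0 m³/s.
ΣQ_DR = 421.0 m³/s.
With Δt = 6 h = 21600 s, V = ΣQ_DR · Δt = 421.0 × 21600 = 9.09 × 10^6 m³.

V ≈ 9.09 × 10^6 m³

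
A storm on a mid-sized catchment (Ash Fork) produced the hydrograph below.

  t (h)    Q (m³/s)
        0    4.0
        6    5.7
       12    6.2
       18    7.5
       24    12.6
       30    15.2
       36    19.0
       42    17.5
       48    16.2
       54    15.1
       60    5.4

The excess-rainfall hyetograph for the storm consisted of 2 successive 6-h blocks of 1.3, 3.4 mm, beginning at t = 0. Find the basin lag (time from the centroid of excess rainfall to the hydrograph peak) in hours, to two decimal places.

t_L ≈ 28.66 h

Centroid of excess rainfall: t_c = Σ P_i·t̄_i / ΣP_i = 7.3404 h (block centres at 3, 9 h).
Hydrograph peak occurs at t = 36 h, so basin lag t_L = 36 − 7.3404 = 28.66 h.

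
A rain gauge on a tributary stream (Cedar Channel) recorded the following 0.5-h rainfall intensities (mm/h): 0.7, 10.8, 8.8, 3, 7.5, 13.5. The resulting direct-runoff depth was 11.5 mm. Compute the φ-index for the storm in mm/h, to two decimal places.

Only the 4 blocks with intensity above φ contribute runoff: 10.8, 8.8, 7.5, 13.5 mm/h.
Σ(I−φ)·Δt = d  ⇒  (10.8+8.8+7.5+13.5 − 4φ)·0.5 = 11.5
φ = (40.60 − 11.5/0.5) / 4 = 4.40 mm/h.

φ ≈ 4.40 mm/h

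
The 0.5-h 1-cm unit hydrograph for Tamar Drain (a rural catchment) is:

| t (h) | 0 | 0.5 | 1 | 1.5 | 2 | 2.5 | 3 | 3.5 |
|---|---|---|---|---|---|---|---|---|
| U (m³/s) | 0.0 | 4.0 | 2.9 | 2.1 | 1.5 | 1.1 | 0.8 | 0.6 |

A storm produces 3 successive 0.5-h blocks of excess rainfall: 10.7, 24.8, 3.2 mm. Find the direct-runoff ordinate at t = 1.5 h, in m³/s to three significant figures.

Q ≈ 10.7 m³/s

By discrete convolution, Q_j = Σ (P_i / 10 mm) · U_{j−i}.
At t = 1.5 h (j=3): Q = (10.7/10)·2.1 + (24.8/10)·2.9 + (3.2/10)·4.0 = 10.7 m³/s.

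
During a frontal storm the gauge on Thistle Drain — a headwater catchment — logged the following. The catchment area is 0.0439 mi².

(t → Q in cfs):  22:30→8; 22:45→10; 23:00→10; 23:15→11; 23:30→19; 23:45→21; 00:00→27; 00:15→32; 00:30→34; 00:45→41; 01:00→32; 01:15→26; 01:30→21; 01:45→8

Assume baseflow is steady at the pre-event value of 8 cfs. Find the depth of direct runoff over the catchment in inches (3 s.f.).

Direct runoff: 0.0, 2.0, 2.0, 3.0, 11.0, 13.0, 19.0, 24.0, 26.0, 33.0, 24.0, 18.0, 13.0, 0.0 cfs; ΣQ_DR = 188.0 cfs.
V = ΣQ_DR · Δt = 188.0 × 900 s = 1.692 × 10^5 ft³.
Over A = 0.0439 mi², depth = V / A = 1.66 in.

d ≈ 1.66 in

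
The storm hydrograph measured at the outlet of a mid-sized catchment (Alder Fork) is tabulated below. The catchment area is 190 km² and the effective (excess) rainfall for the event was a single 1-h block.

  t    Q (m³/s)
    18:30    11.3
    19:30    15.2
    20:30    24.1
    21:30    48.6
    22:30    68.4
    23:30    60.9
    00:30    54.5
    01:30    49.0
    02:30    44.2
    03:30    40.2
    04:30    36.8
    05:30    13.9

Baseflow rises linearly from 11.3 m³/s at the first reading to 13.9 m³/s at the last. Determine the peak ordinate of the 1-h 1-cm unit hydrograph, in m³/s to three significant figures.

Direct runoff: 0.00, 3.66, 12.33, 36.59, 56.15, 48.42, 41.78, 36.05, 31.01, 26.77, 23.14, 0.00 m³/s; ΣQ_DR = 315.9 m³/s, peak = 56.15 m³/s.
Runoff depth d = ΣQ_DR·Δt / A = 315.9 × 3600 / (190 km²) = 5.985 mm.
The 1-cm UH is the DRH scaled by (10 mm)/d, so U_p = 56.15 × 10/5.985 = 93.8 m³/s.

U_p ≈ 93.8 m³/s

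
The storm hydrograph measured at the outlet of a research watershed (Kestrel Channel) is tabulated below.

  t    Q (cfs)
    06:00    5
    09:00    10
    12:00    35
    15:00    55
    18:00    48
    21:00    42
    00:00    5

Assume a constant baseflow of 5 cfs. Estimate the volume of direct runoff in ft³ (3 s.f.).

Direct-runoff ordinates (Q − Q_b): 0.0, 5.0, 30.0, 50.0, 43.0, 37.0, 0.0 cfs.
ΣQ_DR = 165.0 cfs.
With Δt = 3 h = 10800 s, V = ΣQ_DR · Δt = 165.0 × 10800 = 1.78 × 10^6 ft³.

V ≈ 1.78 × 10^6 ft³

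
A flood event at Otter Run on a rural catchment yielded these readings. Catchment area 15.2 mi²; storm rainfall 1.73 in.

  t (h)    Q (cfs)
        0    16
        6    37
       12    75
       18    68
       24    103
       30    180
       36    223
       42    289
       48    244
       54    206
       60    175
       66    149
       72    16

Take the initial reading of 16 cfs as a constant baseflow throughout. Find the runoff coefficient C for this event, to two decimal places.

ΣQ_DR = 1573 cfs; V = ΣQ_DR·Δt = 3.398 × 10^7 ft³.
Runoff depth d = V / A = 0.9622 in.
C = d / P = 0.9622 / 1.73 = 0.56.

C ≈ 0.56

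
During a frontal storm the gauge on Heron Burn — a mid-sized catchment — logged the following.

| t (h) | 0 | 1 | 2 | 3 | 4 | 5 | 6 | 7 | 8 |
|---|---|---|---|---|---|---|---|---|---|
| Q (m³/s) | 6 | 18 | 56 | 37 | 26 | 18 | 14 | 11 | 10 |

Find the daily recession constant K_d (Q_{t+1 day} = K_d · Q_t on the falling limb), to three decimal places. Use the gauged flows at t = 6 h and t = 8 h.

Between t = 6 h and t = 8 h the flow falls from 14 to 10 m³/s over 2×1 h = 2 h.
Per-interval ratio K = (10/14)^(1/2) = 0.8452; K_d = K^(24/1) = 0.018.

K_d ≈ 0.018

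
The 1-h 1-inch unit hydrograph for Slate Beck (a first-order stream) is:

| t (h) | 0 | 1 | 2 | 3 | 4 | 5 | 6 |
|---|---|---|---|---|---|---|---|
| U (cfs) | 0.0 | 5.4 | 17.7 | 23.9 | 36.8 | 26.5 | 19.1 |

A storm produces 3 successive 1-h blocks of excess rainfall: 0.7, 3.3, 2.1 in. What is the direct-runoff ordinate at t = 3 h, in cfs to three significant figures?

Q ≈ 86.5 cfs

By discrete convolution, Q_j = Σ (P_i / 1 in) · U_{j−i}.
At t = 3 h (j=3): Q = (0.7/1)·23.9 + (3.3/1)·17.7 + (2.1/1)·5.4 = 86.5 cfs.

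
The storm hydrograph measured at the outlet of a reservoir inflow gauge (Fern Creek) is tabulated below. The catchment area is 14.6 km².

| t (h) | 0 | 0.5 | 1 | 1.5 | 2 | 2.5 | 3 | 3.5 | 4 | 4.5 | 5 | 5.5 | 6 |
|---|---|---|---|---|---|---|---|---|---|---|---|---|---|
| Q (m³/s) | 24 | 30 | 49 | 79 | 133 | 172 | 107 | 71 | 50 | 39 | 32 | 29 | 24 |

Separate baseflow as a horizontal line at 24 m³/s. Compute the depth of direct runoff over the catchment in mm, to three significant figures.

Direct runoff: 0.0, 6.0, 25.0, 55.0, 109.0, 148.0, 83.0, 47.0, 26.0, 15.0, 8.0, 5.0, 0.0 m³/s; ΣQ_DR = 527.0 m³/s.
V = ΣQ_DR · Δt = 527.0 × 1800 s = 9.486 × 10^5 m³.
Over A = 14.6 km², depth = V / A = 65.0 mm.

d ≈ 65.0 mm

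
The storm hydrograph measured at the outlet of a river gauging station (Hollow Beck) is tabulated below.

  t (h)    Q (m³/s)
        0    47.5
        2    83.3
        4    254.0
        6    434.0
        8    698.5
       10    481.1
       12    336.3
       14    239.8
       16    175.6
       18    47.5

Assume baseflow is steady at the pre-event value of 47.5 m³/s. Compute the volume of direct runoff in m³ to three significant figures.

Direct-runoff ordinates (Q − Q_b): 0.0, 35.8, 206.5, 386.5, 651.0, 433.6, 288.8, 192.3, 128.1, 0.0 m³/s.
ΣQ_DR = 2323 m³/s.
With Δt = 2 h = 7200 s, V = ΣQ_DR · Δt = 2323 × 7200 = 1.67 × 10^7 m³.

V ≈ 1.67 × 10^7 m³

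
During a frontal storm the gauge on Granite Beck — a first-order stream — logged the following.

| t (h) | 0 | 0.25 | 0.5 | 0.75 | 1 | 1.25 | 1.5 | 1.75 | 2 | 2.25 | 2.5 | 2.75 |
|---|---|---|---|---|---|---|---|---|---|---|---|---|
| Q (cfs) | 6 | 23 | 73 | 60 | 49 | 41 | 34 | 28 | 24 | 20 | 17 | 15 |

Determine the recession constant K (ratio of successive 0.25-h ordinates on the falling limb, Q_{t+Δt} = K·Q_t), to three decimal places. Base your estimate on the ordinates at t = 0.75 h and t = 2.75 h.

K ≈ 0.841

Using the recession-limb readings at t = 0.75 h and t = 2.75 h: Q falls from 60 to 15 cfs over 8 intervals.
K = (Q₂/Q₁)^(1/8) = (15/60)^(1/8) = 0.841.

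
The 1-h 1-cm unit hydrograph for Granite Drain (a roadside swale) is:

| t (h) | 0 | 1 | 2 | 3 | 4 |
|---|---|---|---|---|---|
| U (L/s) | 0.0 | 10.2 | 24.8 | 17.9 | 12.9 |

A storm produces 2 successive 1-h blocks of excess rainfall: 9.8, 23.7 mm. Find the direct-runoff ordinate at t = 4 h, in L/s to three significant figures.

By discrete convolution, Q_j = Σ (P_i / 10 mm) · U_{j−i}.
At t = 4 h (j=4): Q = (9.8/10)·12.9 + (23.7/10)·17.9 = 55.1 L/s.

Q ≈ 55.1 L/s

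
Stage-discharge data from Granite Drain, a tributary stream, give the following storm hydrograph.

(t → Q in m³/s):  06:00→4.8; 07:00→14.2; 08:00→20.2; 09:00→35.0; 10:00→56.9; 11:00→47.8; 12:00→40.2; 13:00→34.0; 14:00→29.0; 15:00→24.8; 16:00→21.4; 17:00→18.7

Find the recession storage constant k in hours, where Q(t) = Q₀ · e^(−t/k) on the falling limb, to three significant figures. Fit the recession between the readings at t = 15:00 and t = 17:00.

On the falling limb, Q drops from 24.8 to 18.7 m³/s between t = 15:00 and t = 17:00 (Δt = 2 h).
k = −Δt / ln(Q₂/Q₁) = −2 / ln(18.7/24.8) = 7.08 h.

k ≈ 7.08 h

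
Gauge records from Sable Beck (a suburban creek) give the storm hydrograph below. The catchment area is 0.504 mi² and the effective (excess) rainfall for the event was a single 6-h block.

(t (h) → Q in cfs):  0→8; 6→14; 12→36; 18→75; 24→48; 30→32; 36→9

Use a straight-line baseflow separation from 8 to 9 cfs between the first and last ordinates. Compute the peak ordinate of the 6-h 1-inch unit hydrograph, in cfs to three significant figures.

U_p ≈ 22.2 cfs

Direct runoff: 0.00, 5.83, 27.67, 66.50, 39.33, 23.17, 0.00 cfs; ΣQ_DR = 162.5 cfs, peak = 66.50 cfs.
Runoff depth d = ΣQ_DR·Δt / A = 162.5 × 21600 / (0.504 mi²) = 2.998 in.
The 1-inch UH is the DRH scaled by (1 in)/d, so U_p = 66.50 × 1/2.998 = 22.2 cfs.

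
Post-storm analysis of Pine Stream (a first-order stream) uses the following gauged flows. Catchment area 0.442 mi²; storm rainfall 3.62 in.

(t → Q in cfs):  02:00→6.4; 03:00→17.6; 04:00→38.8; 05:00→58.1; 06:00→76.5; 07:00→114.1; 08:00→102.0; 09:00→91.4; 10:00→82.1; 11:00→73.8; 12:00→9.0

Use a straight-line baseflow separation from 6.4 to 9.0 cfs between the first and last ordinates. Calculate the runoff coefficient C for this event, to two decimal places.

C ≈ 0.57

ΣQ_DR = 585.1 cfs; V = ΣQ_DR·Δt = 2.106 × 10^6 ft³.
Runoff depth d = V / A = 2.051 in.
C = d / P = 2.051 / 3.62 = 0.57.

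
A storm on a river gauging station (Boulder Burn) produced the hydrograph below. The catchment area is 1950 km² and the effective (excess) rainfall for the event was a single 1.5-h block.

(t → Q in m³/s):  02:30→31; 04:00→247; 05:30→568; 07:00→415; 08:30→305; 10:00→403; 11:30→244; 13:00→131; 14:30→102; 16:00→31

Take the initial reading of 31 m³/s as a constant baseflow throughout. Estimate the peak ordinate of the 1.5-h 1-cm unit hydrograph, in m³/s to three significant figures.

U_p ≈ 895 m³/s

Direct runoff: 0.0, 216.0, 537.0, 384.0, 274.0, 372.0, 213.0, 100.0, 71.0, 0.0 m³/s; ΣQ_DR = 2167 m³/s, peak = 537.0 m³/s.
Runoff depth d = ΣQ_DR·Δt / A = 2167 × 5400 / (1950 km²) = 6.001 mm.
The 1-cm UH is the DRH scaled by (10 mm)/d, so U_p = 537.0 × 10/6.001 = 895 m³/s.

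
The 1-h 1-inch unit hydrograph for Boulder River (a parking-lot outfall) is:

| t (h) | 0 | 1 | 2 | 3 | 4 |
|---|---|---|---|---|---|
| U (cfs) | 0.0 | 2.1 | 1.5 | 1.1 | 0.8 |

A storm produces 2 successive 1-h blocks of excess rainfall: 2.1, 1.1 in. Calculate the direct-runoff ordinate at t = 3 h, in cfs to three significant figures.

By discrete convolution, Q_j = Σ (P_i / 1 in) · U_{j−i}.
At t = 3 h (j=3): Q = (2.1/1)·1.1 + (1.1/1)·1.5 = 3.96 cfs.

Q ≈ 3.96 cfs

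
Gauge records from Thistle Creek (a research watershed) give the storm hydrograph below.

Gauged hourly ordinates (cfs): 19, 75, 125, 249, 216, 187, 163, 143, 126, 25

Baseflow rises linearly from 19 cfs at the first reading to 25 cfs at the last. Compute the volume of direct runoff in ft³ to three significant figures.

Direct-runoff ordinates (Q − Q_b): 0.00, 55.33, 104.67, 228.00, 194.33, 164.67, 140.00, 119.33, 101.67, 0.00 cfs.
ΣQ_DR = 1108 cfs.
With Δt = 1 h = 3600 s, V = ΣQ_DR · Δt = 1108 × 3600 = 3.99 × 10^6 ft³.

V ≈ 3.99 × 10^6 ft³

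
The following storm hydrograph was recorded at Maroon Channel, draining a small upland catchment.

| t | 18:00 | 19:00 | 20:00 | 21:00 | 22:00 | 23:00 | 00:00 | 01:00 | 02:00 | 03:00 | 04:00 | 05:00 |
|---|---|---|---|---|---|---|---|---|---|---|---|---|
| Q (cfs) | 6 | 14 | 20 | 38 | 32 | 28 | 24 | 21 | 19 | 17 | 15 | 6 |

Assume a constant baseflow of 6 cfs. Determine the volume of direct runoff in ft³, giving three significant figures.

V ≈ 6.05 × 10^5 ft³

Direct-runoff ordinates (Q − Q_b): 0.0, 8.0, 14.0, 32.0, 26.0, 22.0, 18.0, 15.0, 13.0, 11.0, 9.0, 0.0 cfs.
ΣQ_DR = 168.0 cfs.
With Δt = 1 h = 3600 s, V = ΣQ_DR · Δt = 168.0 × 3600 = 6.05 × 10^5 ft³.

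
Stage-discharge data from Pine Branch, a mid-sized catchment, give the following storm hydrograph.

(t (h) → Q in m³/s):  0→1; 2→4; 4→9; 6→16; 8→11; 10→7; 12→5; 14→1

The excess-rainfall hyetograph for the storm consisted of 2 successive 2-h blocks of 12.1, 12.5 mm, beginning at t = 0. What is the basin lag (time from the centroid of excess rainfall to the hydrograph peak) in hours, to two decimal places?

Centroid of excess rainfall: t_c = Σ P_i·t̄_i / ΣP_i = 2.0163 h (block centres at 1, 3 h).
Hydrograph peak occurs at t = 6 h, so basin lag t_L = 6 − 2.0163 = 3.98 h.

t_L ≈ 3.98 h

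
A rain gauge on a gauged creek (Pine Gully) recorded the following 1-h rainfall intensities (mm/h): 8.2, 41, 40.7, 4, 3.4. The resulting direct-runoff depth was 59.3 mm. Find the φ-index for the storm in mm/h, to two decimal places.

Only the 2 blocks with intensity above φ contribute runoff: 41, 40.7 mm/h.
Σ(I−φ)·Δt = d  ⇒  (41+40.7 − 2φ)·1 = 59.3
φ = (81.70 − 59.3/1) / 2 = 11.20 mm/h.

φ ≈ 11.20 mm/h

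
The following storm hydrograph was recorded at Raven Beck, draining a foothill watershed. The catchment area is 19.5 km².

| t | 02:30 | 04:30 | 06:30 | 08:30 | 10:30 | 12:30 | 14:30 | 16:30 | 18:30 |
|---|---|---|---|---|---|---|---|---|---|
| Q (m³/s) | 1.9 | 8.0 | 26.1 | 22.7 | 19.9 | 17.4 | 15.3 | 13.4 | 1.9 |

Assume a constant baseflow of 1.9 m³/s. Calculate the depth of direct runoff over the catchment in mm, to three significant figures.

Direct runoff: 0.0, 6.1, 24.2, 20.8, 18.0, 15.5, 13.4, 11.5, 0.0 m³/s; ΣQ_DR = 109.5 m³/s.
V = ΣQ_DR · Δt = 109.5 × 7200 s = 7.884 × 10^5 m³.
Over A = 19.5 km², depth = V / A = 40.4 mm.

d ≈ 40.4 mm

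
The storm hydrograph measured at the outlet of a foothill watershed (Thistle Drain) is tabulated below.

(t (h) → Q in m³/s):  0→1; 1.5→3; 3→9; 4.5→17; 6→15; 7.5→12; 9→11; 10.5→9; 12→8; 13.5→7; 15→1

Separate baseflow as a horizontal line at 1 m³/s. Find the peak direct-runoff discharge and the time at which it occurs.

Q_p = 16.0 m³/s at t = 4.5 h

Subtracting baseflow gives direct-runoff ordinates: 0.0, 2.0, 8.0, 16.0, 14.0, 11.0, 10.0, 8.0, 7.0, 6.0, 0.0 m³/s.
The maximum is 16.0 m³/s, occurring at the reading for t = 4.5 h.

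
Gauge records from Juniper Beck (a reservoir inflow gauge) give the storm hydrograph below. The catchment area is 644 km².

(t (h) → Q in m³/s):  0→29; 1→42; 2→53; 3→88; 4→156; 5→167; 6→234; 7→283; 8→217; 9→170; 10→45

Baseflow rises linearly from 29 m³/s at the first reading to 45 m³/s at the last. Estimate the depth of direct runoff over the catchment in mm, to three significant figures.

Direct runoff: 0.00, 11.40, 20.80, 54.20, 120.60, 130.00, 195.40, 242.80, 175.20, 126.60, 0.00 m³/s; ΣQ_DR = 1077 m³/s.
V = ΣQ_DR · Δt = 1077 × 3600 s = 3.877 × 10^6 m³.
Over A = 644 km², depth = V / A = 6.02 mm.

d ≈ 6.02 mm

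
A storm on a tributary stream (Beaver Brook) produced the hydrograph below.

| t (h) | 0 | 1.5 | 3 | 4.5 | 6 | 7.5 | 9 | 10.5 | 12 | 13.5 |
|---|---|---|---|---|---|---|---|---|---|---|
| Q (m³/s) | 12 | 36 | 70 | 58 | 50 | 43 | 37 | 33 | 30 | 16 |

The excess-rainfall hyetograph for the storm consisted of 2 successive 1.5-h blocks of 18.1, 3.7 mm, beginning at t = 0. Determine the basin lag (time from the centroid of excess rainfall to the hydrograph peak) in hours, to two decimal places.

t_L ≈ 2.00 h

Centroid of excess rainfall: t_c = Σ P_i·t̄_i / ΣP_i = 1.0046 h (block centres at 0.75, 2.25 h).
Hydrograph peak occurs at t = 3 h, so basin lag t_L = 3 − 1.0046 = 2.00 h.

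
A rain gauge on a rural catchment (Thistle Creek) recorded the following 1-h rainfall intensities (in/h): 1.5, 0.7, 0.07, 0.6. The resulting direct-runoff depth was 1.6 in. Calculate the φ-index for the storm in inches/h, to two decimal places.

φ ≈ 0.40 in/h

Only the 3 blocks with intensity above φ contribute runoff: 1.5, 0.7, 0.6 in/h.
Σ(I−φ)·Δt = d  ⇒  (1.5+0.7+0.6 − 3φ)·1 = 1.6
φ = (2.800 − 1.6/1) / 3 = 0.40 in/h.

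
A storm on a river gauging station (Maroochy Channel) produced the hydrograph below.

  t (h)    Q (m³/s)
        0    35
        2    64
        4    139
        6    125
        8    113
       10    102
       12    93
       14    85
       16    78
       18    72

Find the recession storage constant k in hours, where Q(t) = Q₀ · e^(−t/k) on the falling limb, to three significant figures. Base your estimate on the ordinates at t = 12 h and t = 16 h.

On the falling limb, Q drops from 93 to 78 m³/s between t = 12 h and t = 16 h (Δt = 4 h).
k = −Δt / ln(Q₂/Q₁) = −4 / ln(78/93) = 22.7 h.

k ≈ 22.7 h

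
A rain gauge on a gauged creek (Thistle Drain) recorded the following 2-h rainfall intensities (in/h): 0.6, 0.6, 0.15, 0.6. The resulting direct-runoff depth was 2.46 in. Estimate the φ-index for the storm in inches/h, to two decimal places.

Only the 3 blocks with intensity above φ contribute runoff: 0.6, 0.6, 0.6 in/h.
Σ(I−φ)·Δt = d  ⇒  (0.6+0.6+0.6 − 3φ)·2 = 2.46
φ = (1.800 − 2.46/2) / 3 = 0.19 in/h.

φ ≈ 0.19 in/h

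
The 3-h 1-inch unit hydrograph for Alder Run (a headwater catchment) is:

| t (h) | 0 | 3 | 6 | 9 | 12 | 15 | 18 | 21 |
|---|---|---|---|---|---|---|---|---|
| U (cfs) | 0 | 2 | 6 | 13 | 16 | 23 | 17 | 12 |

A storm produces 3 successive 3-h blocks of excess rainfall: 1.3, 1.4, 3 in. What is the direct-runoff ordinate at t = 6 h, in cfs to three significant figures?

Q ≈ 10.6 cfs

By discrete convolution, Q_j = Σ (P_i / 1 in) · U_{j−i}.
At t = 6 h (j=2): Q = (1.3/1)·6 + (1.4/1)·2 + (3/1)·0 = 10.6 cfs.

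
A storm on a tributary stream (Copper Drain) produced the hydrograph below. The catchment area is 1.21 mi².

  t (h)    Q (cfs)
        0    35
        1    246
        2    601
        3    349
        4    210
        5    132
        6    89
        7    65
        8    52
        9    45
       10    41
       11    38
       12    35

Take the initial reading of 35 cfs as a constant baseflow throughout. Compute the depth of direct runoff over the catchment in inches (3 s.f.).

Direct runoff: 0.0, 211.0, 566.0, 314.0, 175.0, 97.0, 54.0, 30.0, 17.0, 10.0, 6.0, 3.0, 0.0 cfs; ΣQ_DR = 1483 cfs.
V = ΣQ_DR · Δt = 1483 × 3600 s = 5.339 × 10^6 ft³.
Over A = 1.21 mi², depth = V / A = 1.90 in.

d ≈ 1.90 in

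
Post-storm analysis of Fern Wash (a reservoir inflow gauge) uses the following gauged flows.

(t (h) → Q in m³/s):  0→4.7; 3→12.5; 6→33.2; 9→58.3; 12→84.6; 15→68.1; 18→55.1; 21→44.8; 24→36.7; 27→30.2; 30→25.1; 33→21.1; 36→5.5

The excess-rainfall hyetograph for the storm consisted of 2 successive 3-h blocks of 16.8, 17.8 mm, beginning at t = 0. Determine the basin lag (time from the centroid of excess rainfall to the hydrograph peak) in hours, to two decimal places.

Centroid of excess rainfall: t_c = Σ P_i·t̄_i / ΣP_i = 3.0434 h (block centres at 1.5, 4.5 h).
Hydrograph peak occurs at t = 12 h, so basin lag t_L = 12 − 3.0434 = 8.96 h.

t_L ≈ 8.96 h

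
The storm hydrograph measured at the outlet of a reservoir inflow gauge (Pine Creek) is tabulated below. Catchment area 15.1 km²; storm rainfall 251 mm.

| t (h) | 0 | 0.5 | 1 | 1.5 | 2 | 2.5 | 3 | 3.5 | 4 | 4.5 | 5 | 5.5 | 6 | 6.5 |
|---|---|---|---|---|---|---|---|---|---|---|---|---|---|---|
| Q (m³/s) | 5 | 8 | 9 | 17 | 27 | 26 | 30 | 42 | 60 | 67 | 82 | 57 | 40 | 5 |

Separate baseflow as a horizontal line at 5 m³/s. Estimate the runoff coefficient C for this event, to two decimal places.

C ≈ 0.19

ΣQ_DR = 405.0 m³/s; V = ΣQ_DR·Δt = 7.290 × 10^5 m³.
Runoff depth d = V / A = 48.28 mm.
C = d / P = 48.28 / 251 = 0.19.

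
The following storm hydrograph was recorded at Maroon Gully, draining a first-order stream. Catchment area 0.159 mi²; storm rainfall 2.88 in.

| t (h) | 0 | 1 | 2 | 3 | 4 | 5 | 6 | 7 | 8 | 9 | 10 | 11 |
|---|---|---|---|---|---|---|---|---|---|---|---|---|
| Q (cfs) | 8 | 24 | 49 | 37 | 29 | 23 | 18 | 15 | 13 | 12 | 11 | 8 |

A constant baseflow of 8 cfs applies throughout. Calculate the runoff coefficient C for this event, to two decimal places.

ΣQ_DR = 151.0 cfs; V = ΣQ_DR·Δt = 5.436 × 10^5 ft³.
Runoff depth d = V / A = 1.472 in.
C = d / P = 1.472 / 2.88 = 0.51.

C ≈ 0.51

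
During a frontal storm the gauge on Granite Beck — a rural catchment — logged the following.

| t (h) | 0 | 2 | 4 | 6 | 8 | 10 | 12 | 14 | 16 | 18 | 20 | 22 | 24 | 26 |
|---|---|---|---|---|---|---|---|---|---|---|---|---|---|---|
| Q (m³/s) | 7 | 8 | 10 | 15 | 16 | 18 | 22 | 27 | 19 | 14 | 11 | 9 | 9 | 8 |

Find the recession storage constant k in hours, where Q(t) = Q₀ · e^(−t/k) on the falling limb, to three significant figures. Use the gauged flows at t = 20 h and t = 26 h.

On the falling limb, Q drops from 11 to 8 m³/s between t = 20 h and t = 26 h (Δt = 6 h).
k = −Δt / ln(Q₂/Q₁) = −6 / ln(8/11) = 18.8 h.

k ≈ 18.8 h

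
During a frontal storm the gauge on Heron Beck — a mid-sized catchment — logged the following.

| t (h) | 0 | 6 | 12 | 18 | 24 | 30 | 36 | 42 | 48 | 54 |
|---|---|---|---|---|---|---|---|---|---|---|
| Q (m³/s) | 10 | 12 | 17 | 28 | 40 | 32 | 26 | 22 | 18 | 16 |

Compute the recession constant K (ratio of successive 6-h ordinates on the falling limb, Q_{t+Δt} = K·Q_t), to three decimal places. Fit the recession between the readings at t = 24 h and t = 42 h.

Using the recession-limb readings at t = 24 h and t = 42 h: Q falls from 40 to 22 m³/s over 3 intervals.
K = (Q₂/Q₁)^(1/3) = (22/40)^(1/3) = 0.819.

K ≈ 0.819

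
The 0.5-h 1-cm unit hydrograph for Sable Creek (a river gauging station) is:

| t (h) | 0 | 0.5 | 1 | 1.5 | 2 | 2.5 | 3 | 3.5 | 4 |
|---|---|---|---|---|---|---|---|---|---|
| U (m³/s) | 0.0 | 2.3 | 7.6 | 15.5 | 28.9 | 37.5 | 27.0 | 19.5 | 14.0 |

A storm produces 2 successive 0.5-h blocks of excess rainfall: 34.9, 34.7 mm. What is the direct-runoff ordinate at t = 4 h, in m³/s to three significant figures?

By discrete convolution, Q_j = Σ (P_i / 10 mm) · U_{j−i}.
At t = 4 h (j=8): Q = (34.9/10)·14.0 + (34.7/10)·19.5 = 117 m³/s.

Q ≈ 117 m³/s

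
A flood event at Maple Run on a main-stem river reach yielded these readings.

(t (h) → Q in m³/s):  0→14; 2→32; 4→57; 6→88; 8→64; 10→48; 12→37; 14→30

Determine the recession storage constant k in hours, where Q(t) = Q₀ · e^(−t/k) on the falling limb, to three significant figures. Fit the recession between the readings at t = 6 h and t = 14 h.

On the falling limb, Q drops from 88 to 30 m³/s between t = 6 h and t = 14 h (Δt = 8 h).
k = −Δt / ln(Q₂/Q₁) = −8 / ln(30/88) = 7.43 h.

k ≈ 7.43 h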